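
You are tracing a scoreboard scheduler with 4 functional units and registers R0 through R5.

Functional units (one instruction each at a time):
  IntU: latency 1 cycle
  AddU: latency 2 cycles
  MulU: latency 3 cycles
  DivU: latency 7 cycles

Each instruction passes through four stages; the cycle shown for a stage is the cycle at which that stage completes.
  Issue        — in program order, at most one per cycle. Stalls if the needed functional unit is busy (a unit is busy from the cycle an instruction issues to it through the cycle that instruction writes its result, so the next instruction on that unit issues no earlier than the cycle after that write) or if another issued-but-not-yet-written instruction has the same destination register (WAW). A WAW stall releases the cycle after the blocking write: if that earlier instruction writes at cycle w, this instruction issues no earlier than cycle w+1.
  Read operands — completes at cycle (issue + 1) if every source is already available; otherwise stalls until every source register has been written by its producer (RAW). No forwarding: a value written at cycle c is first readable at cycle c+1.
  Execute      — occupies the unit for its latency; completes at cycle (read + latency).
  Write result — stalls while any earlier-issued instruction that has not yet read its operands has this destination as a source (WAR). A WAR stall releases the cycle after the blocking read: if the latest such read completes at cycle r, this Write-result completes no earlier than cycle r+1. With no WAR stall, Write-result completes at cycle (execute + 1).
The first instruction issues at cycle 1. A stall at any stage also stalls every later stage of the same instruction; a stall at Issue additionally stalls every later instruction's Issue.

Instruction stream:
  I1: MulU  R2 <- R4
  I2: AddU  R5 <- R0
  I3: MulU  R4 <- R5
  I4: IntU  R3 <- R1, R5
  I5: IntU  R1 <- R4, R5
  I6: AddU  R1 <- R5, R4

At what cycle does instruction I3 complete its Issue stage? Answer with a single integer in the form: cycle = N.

I1  is:1  ro:2  ex:5  wr:6
I2  is:2  ro:3  ex:5  wr:6
I3  is:7  ro:8  ex:11  wr:12  — struct: MulU busy until I1 writes@6
I4  is:8  ro:9  ex:10  wr:11
I5  is:12  ro:13  ex:14  wr:15  — struct: IntU busy until I4 writes@11
I6  is:16  ro:17  ex:19  wr:20  — WAW R1: wait I5 write@15

cycle = 7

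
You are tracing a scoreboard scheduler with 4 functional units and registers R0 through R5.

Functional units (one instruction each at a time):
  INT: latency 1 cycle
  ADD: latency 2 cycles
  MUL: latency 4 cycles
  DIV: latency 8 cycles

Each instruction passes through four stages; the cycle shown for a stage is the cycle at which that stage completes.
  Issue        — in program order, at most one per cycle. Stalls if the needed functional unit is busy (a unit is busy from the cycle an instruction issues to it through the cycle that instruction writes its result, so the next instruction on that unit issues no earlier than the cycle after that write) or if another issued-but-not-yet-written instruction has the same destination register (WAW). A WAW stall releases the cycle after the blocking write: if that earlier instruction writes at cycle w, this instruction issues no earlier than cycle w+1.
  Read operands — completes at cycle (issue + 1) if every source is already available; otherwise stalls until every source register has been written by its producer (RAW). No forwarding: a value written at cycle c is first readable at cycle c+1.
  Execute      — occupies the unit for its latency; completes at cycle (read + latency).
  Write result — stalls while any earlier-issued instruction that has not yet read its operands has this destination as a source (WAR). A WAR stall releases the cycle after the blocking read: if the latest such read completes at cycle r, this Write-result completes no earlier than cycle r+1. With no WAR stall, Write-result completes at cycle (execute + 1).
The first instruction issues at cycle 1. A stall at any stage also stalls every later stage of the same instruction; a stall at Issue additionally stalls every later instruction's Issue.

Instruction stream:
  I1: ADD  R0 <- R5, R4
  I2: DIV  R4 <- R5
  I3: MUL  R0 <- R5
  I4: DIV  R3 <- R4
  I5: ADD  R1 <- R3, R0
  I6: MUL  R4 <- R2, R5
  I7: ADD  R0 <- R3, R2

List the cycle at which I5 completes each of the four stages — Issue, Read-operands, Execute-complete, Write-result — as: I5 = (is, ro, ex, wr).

I5 = (14, 24, 26, 27)

[1] I1→ADD
[2] I1 RO · I2→DIV
[3] I2 RO
[4] I1 EX
[5] I1 WR R0
[6] I3→MUL
[7] I3 RO
[11] I2 EX · I3 EX
[12] I2 WR R4 · I3 WR R0
[13] I4→DIV
[14] I4 RO · I5→ADD
[15] I6→MUL
[16] I6 RO
[20] I6 EX
[21] I6 WR R4
[22] I4 EX
[23] I4 WR R3
[24] I5 RO
[26] I5 EX
[27] I5 WR R1
[28] I7→ADD
[29] I7 RO
[31] I7 EX
[32] I7 WR R0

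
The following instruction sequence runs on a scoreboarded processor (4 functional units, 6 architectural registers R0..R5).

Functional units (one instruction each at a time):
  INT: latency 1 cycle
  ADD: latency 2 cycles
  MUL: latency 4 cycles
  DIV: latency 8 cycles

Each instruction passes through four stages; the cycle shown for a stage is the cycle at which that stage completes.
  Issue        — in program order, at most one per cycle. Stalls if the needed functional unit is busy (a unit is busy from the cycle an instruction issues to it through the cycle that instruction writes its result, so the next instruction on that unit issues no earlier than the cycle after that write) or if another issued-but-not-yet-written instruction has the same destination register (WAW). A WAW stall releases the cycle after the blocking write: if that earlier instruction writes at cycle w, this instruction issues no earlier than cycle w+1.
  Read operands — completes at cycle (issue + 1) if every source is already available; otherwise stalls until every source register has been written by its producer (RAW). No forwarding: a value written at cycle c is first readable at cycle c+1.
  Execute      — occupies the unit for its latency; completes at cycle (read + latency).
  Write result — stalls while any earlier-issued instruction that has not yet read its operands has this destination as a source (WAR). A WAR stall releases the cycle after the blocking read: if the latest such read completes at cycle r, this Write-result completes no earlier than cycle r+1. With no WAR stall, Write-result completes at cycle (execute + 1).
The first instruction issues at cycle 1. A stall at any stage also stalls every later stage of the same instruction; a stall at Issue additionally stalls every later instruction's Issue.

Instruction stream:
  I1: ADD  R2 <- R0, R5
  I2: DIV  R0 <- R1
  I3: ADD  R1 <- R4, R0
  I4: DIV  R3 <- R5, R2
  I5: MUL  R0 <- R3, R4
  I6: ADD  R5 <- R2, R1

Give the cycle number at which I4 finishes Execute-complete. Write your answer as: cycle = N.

[I1] 1/2/4/5
[I2] 2/3/11/12
[I3] 6/13/15/16  (struct: ADD busy until I1 writes@5; RAW R0: wait I2 write@12)
[I4] 13/14/22/23  (struct: DIV busy until I2 writes@12)
[I5] 14/24/28/29  (RAW R3: wait I4 write@23)
[I6] 17/18/20/21  (struct: ADD busy until I3 writes@16)

cycle = 22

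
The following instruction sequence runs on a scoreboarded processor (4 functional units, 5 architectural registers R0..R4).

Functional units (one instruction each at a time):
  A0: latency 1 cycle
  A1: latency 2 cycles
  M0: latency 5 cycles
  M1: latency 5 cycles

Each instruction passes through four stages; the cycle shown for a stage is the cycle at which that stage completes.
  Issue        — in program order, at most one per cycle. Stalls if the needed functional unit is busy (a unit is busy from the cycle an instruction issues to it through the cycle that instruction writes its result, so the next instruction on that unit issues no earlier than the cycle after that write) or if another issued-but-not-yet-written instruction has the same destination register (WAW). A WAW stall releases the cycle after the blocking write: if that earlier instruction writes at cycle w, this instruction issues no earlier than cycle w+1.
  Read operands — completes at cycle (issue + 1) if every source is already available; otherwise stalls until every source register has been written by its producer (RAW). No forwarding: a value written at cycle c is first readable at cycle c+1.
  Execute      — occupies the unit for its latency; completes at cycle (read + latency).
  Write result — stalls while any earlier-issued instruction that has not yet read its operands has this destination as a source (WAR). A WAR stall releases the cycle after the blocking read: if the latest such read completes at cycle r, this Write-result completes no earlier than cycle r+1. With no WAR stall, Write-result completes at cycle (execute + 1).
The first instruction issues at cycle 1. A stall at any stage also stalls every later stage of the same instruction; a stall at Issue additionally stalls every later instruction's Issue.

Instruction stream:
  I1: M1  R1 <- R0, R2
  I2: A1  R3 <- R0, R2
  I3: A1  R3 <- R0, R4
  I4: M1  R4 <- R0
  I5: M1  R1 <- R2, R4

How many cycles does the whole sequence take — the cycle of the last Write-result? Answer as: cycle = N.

  I1 | 1 | 2 | 7 | 8
  I2 | 2 | 3 | 5 | 6
  I3 | 7 | 8 | 10 | 11   struct: A1 busy until I2 writes@6
  I4 | 9 | 10 | 15 | 16   struct: M1 busy until I1 writes@8
  I5 | 17 | 18 | 23 | 24   struct: M1 busy until I4 writes@16

cycle = 24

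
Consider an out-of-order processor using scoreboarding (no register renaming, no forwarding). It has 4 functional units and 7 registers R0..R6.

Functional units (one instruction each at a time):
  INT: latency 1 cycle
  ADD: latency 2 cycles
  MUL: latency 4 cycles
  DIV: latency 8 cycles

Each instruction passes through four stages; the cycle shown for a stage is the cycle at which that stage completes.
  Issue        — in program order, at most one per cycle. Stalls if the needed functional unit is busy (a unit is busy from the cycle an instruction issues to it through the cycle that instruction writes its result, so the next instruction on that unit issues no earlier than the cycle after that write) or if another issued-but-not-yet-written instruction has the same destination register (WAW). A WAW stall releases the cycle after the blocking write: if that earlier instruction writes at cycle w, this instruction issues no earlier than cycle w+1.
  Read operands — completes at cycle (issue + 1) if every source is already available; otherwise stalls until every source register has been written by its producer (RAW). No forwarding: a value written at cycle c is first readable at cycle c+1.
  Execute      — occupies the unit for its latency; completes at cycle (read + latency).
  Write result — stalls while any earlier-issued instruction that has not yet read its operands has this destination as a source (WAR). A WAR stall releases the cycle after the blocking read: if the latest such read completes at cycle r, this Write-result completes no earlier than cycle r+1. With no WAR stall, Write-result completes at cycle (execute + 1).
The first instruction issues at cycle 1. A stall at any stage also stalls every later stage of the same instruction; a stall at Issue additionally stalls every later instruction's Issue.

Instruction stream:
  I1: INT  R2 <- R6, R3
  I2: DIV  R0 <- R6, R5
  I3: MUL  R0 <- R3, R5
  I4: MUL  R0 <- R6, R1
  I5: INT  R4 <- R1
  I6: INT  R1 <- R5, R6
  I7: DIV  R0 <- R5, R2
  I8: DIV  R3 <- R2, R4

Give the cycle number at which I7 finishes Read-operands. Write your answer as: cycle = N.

cycle = 28

I1: IS=1 RO=2 EX=3 WR=4
I2: IS=2 RO=3 EX=11 WR=12
I3: IS=13 RO=14 EX=18 WR=19  [WAW R0: wait I2 write@12]
I4: IS=20 RO=21 EX=25 WR=26  [struct: MUL busy until I3 writes@19]
I5: IS=21 RO=22 EX=23 WR=24
I6: IS=25 RO=26 EX=27 WR=28  [struct: INT busy until I5 writes@24]
I7: IS=27 RO=28 EX=36 WR=37  [WAW R0: wait I4 write@26]
I8: IS=38 RO=39 EX=47 WR=48  [struct: DIV busy until I7 writes@37]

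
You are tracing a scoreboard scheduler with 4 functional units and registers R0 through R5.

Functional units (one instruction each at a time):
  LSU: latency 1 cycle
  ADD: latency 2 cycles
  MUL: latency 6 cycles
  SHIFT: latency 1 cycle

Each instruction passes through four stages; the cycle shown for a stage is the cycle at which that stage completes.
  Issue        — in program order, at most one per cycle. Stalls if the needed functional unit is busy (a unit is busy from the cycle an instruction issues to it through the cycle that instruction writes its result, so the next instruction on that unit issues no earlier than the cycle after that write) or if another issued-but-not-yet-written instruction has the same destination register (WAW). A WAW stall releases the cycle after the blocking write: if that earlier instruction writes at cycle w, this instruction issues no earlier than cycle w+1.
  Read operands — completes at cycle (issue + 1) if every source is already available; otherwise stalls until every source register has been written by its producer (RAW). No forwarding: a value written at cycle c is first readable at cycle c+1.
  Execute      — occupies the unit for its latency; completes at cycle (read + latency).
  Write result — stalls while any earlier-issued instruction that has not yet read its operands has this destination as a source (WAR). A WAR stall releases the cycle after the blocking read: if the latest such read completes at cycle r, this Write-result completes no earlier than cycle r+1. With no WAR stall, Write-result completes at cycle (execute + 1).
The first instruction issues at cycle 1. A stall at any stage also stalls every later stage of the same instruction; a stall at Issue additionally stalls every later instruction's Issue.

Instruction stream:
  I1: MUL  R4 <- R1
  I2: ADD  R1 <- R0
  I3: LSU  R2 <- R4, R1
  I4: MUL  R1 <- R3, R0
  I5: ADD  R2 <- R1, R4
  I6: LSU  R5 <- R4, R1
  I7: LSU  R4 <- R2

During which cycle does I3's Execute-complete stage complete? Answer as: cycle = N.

[1] I1 dispatched to MUL
[2] I1 operands ready; I2 dispatched to ADD
[3] I2 operands ready; I3 dispatched to LSU
[5] I2 complete
[6] R1←I2
[8] I1 complete
[9] R4←I1
[10] I3 operands ready; I4 dispatched to MUL
[11] I3 complete; I4 operands ready
[12] R2←I3
[13] I5 dispatched to ADD
[14] I6 dispatched to LSU
[17] I4 complete
[18] R1←I4
[19] I5 operands ready; I6 operands ready
[20] I6 complete
[21] I5 complete; R5←I6
[22] R2←I5; I7 dispatched to LSU
[23] I7 operands ready
[24] I7 complete
[25] R4←I7

cycle = 11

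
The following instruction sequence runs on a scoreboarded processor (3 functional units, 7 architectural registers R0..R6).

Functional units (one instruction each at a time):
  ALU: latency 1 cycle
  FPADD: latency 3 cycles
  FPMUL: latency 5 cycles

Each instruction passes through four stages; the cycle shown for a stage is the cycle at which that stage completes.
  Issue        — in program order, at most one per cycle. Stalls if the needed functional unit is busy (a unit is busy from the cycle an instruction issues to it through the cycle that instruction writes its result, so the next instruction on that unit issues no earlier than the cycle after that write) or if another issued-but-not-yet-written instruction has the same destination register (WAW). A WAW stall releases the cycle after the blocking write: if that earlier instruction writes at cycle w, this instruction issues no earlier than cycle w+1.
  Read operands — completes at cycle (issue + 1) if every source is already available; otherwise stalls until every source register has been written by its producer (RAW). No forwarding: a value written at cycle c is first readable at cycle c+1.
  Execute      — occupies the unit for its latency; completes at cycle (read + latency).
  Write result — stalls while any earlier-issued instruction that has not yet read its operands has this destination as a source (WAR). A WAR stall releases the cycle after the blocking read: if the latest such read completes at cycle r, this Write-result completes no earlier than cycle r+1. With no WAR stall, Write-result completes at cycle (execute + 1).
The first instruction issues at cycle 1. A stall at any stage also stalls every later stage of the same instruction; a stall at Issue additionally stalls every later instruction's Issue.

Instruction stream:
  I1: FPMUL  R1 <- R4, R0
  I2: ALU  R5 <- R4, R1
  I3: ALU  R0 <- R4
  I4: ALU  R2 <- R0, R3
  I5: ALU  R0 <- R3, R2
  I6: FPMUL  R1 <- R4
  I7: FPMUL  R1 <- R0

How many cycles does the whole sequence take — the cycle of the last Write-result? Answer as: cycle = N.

[I1] 1/2/7/8
[I2] 2/9/10/11  (RAW R1: wait I1 write@8)
[I3] 12/13/14/15  (struct: ALU busy until I2 writes@11)
[I4] 16/17/18/19  (struct: ALU busy until I3 writes@15)
[I5] 20/21/22/23  (struct: ALU busy until I4 writes@19)
[I6] 21/22/27/28
[I7] 29/30/35/36  (struct: FPMUL busy until I6 writes@28)

cycle = 36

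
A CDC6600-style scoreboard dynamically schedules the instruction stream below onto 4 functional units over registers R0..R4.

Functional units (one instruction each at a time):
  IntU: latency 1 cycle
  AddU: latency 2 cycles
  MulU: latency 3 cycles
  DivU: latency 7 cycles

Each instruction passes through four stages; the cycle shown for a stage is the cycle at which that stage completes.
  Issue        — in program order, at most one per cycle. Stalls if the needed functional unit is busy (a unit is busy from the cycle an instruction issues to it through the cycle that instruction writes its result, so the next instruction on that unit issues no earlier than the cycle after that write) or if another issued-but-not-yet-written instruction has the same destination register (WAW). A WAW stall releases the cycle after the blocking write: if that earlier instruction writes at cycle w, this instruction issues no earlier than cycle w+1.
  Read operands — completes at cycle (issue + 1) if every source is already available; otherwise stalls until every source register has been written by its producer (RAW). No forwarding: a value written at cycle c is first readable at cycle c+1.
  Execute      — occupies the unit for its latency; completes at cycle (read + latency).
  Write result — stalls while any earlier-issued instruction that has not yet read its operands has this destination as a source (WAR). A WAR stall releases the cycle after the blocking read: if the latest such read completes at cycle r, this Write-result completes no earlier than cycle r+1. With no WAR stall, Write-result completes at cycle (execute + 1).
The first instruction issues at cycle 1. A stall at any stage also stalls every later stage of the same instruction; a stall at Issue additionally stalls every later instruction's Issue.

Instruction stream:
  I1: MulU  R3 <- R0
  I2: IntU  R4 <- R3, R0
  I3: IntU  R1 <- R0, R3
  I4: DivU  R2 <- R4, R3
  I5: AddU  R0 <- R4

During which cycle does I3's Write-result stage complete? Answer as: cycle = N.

cycle 1: I1→MulU
cycle 2: I1 RO | I2→IntU
cycle 5: I1 EX
cycle 6: I1 WR R3
cycle 7: I2 RO
cycle 8: I2 EX
cycle 9: I2 WR R4
cycle 10: I3→IntU
cycle 11: I3 RO | I4→DivU
cycle 12: I3 EX | I4 RO | I5→AddU
cycle 13: I3 WR R1 | I5 RO
cycle 15: I5 EX
cycle 16: I5 WR R0
cycle 19: I4 EX
cycle 20: I4 WR R2

cycle = 13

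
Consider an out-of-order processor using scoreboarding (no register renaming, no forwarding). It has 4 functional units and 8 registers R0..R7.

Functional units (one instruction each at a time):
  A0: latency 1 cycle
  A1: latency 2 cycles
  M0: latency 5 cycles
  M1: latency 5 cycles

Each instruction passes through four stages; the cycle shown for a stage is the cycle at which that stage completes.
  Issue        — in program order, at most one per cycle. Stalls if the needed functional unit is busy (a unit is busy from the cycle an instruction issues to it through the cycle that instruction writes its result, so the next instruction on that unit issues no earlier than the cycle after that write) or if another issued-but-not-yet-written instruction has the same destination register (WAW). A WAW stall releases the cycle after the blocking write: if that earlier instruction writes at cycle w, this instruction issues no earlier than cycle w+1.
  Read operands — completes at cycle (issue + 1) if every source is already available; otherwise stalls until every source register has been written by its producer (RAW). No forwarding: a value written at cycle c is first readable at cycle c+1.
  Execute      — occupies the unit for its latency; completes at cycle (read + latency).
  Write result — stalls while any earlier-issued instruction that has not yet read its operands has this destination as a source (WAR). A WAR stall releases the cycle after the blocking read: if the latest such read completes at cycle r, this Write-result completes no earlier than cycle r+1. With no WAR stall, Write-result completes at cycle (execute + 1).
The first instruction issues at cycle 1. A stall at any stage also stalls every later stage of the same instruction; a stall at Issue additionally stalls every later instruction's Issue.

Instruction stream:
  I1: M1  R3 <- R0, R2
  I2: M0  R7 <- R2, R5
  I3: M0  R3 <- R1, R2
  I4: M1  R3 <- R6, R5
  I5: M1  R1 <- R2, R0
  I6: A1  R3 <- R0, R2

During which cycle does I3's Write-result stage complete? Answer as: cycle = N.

cycle 1: I1→M1
cycle 2: I1 RO, I2→M0
cycle 3: I2 RO
cycle 7: I1 EX
cycle 8: I1 WR R3, I2 EX
cycle 9: I2 WR R7
cycle 10: I3→M0
cycle 11: I3 RO
cycle 16: I3 EX
cycle 17: I3 WR R3
cycle 18: I4→M1
cycle 19: I4 RO
cycle 24: I4 EX
cycle 25: I4 WR R3
cycle 26: I5→M1
cycle 27: I5 RO, I6→A1
cycle 28: I6 RO
cycle 30: I6 EX
cycle 31: I6 WR R3
cycle 32: I5 EX
cycle 33: I5 WR R1

cycle = 17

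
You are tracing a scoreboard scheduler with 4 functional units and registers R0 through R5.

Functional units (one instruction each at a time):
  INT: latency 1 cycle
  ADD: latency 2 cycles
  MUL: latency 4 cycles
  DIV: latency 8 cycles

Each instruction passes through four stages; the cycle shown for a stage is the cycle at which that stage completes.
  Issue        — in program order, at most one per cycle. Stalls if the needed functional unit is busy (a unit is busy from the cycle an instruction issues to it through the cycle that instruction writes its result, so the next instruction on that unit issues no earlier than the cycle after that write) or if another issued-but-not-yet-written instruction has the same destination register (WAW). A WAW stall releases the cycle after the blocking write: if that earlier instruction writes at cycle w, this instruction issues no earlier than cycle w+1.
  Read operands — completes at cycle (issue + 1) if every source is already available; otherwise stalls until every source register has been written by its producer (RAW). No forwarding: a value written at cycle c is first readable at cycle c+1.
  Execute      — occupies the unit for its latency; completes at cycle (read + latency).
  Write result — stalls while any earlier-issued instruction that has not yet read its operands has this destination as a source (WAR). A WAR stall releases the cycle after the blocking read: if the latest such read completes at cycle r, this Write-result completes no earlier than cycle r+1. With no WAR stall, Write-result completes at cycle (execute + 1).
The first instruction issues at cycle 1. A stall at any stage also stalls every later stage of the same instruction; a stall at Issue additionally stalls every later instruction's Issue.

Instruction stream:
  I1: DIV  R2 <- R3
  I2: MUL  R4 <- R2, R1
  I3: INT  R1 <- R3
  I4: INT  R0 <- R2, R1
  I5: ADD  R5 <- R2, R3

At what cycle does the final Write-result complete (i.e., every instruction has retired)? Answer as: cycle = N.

cycle = 19

  I1 | 1 | 2 | 10 | 11
  I2 | 2 | 12 | 16 | 17   RAW R2: wait I1 write@11
  I3 | 3 | 4 | 5 | 13   WAR R1: wait I2 read@12
  I4 | 14 | 15 | 16 | 17   struct: INT busy until I3 writes@13
  I5 | 15 | 16 | 18 | 19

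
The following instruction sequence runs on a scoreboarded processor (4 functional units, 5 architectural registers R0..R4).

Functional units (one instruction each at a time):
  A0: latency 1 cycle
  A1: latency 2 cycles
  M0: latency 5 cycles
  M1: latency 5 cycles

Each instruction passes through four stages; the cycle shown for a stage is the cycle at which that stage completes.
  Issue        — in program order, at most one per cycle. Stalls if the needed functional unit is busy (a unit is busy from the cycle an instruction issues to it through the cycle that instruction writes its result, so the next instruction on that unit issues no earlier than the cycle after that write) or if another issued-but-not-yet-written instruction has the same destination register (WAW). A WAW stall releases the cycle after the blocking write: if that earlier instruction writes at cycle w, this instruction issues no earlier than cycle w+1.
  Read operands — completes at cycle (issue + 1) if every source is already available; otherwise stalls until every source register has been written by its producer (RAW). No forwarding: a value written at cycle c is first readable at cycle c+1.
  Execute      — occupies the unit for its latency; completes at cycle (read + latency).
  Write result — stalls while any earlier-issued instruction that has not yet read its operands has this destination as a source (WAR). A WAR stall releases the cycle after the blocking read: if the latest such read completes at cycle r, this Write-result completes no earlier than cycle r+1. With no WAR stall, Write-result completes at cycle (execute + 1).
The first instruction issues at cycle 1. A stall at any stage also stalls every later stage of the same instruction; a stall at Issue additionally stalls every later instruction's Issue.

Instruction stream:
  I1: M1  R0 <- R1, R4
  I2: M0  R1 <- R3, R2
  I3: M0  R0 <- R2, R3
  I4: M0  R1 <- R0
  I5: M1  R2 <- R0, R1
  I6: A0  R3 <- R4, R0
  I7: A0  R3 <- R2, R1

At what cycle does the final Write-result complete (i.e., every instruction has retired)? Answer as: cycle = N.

cycle = 35

c1: I1 issues→M1
c2: I1 reads, I2 issues→M0
c3: I2 reads
c7: I1 exec-done
c8: I1 writes R0, I2 exec-done
c9: I2 writes R1
c10: I3 issues→M0
c11: I3 reads
c16: I3 exec-done
c17: I3 writes R0
c18: I4 issues→M0
c19: I4 reads, I5 issues→M1
c20: I6 issues→A0
c21: I6 reads
c22: I6 exec-done
c23: I6 writes R3
c24: I4 exec-done, I7 issues→A0
c25: I4 writes R1
c26: I5 reads
c31: I5 exec-done
c32: I5 writes R2
c33: I7 reads
c34: I7 exec-done
c35: I7 writes R3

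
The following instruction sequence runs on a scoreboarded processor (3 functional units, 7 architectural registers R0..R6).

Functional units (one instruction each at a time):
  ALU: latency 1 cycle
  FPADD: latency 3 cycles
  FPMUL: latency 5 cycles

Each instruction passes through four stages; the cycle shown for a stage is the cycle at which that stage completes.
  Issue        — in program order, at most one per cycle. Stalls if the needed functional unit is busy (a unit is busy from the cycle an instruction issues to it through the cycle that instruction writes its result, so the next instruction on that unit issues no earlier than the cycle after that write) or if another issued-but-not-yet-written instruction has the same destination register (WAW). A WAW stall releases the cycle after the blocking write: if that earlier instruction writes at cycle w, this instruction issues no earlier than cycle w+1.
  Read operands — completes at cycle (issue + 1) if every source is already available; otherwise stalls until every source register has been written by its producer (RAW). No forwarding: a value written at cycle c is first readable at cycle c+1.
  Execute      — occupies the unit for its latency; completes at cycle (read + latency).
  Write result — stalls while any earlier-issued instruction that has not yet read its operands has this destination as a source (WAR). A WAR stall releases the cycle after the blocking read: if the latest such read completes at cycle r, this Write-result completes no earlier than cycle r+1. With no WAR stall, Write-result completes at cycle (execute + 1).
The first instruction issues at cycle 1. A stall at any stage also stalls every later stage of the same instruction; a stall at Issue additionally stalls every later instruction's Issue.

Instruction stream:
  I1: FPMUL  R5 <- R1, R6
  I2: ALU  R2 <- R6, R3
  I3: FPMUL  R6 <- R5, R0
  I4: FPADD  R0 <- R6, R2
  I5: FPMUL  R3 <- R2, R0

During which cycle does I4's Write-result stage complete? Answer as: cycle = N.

cycle = 21

c1: I1 issues→FPMUL
c2: I1 reads · I2 issues→ALU
c3: I2 reads
c4: I2 exec-done
c5: I2 writes R2
c7: I1 exec-done
c8: I1 writes R5
c9: I3 issues→FPMUL
c10: I3 reads · I4 issues→FPADD
c15: I3 exec-done
c16: I3 writes R6
c17: I4 reads · I5 issues→FPMUL
c20: I4 exec-done
c21: I4 writes R0
c22: I5 reads
c27: I5 exec-done
c28: I5 writes R3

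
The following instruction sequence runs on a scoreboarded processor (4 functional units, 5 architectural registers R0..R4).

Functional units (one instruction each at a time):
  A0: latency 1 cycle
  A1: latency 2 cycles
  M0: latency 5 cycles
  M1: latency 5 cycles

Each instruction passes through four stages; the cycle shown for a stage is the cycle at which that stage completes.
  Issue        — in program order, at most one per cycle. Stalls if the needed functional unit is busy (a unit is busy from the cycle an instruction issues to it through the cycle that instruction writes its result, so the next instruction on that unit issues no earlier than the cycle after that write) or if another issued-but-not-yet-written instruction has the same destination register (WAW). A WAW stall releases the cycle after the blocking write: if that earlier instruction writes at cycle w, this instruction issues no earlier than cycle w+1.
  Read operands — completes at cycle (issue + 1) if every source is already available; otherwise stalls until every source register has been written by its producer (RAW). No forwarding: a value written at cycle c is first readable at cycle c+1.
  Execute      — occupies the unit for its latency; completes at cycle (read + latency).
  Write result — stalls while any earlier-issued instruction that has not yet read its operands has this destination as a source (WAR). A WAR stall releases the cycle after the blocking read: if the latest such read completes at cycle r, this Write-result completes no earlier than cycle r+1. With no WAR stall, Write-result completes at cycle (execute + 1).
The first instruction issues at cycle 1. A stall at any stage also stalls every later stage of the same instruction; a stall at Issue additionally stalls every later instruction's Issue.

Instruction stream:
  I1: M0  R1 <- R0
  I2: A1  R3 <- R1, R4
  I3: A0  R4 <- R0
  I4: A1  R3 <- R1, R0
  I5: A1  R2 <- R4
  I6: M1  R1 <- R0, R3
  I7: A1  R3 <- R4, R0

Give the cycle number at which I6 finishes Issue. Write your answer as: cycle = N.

[1] issue I1 (M0)
[2] I1 read-ops; issue I2 (A1)
[3] issue I3 (A0)
[4] I3 read-ops
[5] I3 finished on A0
[7] I1 finished on M0
[8] I1→R1
[9] I2 read-ops
[10] I3→R4
[11] I2 finished on A1
[12] I2→R3
[13] issue I4 (A1)
[14] I4 read-ops
[16] I4 finished on A1
[17] I4→R3
[18] issue I5 (A1)
[19] I5 read-ops; issue I6 (M1)
[20] I6 read-ops
[21] I5 finished on A1
[22] I5→R2
[23] issue I7 (A1)
[24] I7 read-ops
[25] I6 finished on M1
[26] I6→R1; I7 finished on A1
[27] I7→R3

cycle = 19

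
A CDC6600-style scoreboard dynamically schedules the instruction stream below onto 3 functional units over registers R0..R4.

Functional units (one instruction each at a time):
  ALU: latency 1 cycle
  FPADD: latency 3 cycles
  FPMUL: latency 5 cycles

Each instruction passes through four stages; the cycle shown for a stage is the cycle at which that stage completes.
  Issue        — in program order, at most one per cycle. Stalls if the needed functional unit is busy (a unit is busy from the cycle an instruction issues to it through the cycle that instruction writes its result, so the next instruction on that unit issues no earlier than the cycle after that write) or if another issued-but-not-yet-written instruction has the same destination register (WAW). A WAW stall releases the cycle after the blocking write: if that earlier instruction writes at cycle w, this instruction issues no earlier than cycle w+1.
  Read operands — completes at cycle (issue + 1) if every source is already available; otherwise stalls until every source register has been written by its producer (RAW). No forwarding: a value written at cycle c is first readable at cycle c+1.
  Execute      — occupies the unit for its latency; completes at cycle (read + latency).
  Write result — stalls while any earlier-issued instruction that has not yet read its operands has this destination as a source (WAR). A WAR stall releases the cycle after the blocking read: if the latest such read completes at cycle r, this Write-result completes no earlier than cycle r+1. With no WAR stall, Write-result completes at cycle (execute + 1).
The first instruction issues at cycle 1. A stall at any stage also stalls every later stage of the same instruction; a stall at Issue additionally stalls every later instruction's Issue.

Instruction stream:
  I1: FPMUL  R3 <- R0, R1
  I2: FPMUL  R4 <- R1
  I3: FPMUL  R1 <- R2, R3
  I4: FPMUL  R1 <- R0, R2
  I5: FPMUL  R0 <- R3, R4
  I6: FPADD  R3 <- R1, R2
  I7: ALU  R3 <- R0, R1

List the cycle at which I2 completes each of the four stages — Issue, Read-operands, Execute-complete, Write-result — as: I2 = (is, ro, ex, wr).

I2 = (9, 10, 15, 16)

I1: IS=1 RO=2 EX=7 WR=8
I2: IS=9 RO=10 EX=15 WR=16  [struct: FPMUL busy until I1 writes@8]
I3: IS=17 RO=18 EX=23 WR=24  [struct: FPMUL busy until I2 writes@16]
I4: IS=25 RO=26 EX=31 WR=32  [struct: FPMUL busy until I3 writes@24]
I5: IS=33 RO=34 EX=39 WR=40  [struct: FPMUL busy until I4 writes@32]
I6: IS=34 RO=35 EX=38 WR=39
I7: IS=40 RO=41 EX=42 WR=43  [WAW R3: wait I6 write@39]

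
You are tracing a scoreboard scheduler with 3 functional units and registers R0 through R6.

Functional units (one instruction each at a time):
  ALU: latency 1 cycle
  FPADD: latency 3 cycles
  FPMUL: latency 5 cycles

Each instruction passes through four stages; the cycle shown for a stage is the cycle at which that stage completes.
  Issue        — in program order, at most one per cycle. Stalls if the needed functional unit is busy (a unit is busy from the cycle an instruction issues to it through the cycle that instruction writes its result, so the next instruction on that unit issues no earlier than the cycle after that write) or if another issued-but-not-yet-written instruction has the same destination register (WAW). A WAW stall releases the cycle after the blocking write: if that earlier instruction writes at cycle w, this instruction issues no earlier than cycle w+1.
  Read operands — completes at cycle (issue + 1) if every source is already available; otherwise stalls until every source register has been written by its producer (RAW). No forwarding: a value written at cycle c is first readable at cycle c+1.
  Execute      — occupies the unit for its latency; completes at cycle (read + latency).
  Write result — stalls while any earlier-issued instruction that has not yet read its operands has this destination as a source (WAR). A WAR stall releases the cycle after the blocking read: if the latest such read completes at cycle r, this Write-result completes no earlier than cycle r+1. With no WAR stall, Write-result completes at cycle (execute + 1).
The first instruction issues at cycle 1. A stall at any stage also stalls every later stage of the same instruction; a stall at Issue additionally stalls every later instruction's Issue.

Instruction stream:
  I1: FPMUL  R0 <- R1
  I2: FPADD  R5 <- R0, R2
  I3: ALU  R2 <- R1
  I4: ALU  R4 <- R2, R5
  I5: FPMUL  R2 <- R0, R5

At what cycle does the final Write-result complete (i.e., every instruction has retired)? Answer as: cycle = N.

I1: IS=1 RO=2 EX=7 WR=8
I2: IS=2 RO=9 EX=12 WR=13  [RAW R0: wait I1 write@8]
I3: IS=3 RO=4 EX=5 WR=10  [WAR R2: wait I2 read@9]
I4: IS=11 RO=14 EX=15 WR=16  [struct: ALU busy until I3 writes@10; RAW R5: wait I2 write@13]
I5: IS=12 RO=14 EX=19 WR=20  [RAW R5: wait I2 write@13]

cycle = 20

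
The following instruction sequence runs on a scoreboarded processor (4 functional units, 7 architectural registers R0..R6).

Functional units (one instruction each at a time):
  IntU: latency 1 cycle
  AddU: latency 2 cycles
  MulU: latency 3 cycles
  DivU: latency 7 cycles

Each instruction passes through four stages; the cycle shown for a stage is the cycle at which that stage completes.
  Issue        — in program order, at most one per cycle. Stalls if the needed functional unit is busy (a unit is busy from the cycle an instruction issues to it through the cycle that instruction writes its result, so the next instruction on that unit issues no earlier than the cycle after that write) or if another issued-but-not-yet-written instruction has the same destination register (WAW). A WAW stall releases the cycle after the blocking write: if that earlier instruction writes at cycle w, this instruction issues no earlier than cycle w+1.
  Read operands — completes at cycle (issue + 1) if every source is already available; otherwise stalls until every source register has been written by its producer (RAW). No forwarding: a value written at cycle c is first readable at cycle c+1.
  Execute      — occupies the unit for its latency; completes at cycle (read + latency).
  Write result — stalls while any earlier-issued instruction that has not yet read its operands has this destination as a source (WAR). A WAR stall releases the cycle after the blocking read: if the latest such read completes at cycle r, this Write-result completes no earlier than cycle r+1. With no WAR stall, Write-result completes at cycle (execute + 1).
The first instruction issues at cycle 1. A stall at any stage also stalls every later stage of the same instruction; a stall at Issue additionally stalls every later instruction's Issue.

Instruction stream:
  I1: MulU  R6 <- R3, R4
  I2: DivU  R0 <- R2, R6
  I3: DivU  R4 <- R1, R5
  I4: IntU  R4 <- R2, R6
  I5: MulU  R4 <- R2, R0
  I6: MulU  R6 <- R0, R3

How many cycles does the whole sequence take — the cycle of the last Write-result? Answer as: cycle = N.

[1] I1 issues→MulU
[2] I1 reads | I2 issues→DivU
[5] I1 exec-done
[6] I1 writes R6
[7] I2 reads
[14] I2 exec-done
[15] I2 writes R0
[16] I3 issues→DivU
[17] I3 reads
[24] I3 exec-done
[25] I3 writes R4
[26] I4 issues→IntU
[27] I4 reads
[28] I4 exec-done
[29] I4 writes R4
[30] I5 issues→MulU
[31] I5 reads
[34] I5 exec-done
[35] I5 writes R4
[36] I6 issues→MulU
[37] I6 reads
[40] I6 exec-done
[41] I6 writes R6

cycle = 41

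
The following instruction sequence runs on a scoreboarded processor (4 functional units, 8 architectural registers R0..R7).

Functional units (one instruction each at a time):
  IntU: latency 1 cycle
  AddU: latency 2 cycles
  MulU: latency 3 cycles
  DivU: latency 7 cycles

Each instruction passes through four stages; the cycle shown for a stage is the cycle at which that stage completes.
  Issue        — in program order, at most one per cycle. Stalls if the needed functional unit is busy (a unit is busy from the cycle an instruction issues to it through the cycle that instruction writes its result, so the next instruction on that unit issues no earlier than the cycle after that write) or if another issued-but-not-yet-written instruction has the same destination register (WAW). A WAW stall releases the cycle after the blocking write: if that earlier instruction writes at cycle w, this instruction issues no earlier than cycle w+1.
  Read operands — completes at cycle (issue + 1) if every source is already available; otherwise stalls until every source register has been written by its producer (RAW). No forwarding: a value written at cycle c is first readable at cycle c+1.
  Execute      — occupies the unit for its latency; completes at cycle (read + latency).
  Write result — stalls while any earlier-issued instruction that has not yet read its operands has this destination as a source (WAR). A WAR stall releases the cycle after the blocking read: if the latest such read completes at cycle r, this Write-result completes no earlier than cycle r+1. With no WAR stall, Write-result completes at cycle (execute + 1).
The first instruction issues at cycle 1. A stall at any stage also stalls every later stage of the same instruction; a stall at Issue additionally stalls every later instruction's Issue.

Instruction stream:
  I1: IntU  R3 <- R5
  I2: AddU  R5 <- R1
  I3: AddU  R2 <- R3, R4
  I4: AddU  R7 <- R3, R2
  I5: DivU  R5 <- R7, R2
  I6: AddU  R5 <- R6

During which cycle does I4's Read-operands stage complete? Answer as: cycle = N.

  I1 | 1 | 2 | 3 | 4
  I2 | 2 | 3 | 5 | 6
  I3 | 7 | 8 | 10 | 11   struct: AddU busy until I2 writes@6
  I4 | 12 | 13 | 15 | 16   struct: AddU busy until I3 writes@11
  I5 | 13 | 17 | 24 | 25   RAW R7: wait I4 write@16
  I6 | 26 | 27 | 29 | 30   WAW R5: wait I5 write@25

cycle = 13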